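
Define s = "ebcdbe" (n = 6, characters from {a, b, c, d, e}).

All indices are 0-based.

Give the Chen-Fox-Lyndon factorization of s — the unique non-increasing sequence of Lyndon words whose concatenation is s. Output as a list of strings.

emit factor 1: 'e' (i=0, period=1)
emit factor 2: 'bcdbe' (i=1, period=5)

["e", "bcdbe"]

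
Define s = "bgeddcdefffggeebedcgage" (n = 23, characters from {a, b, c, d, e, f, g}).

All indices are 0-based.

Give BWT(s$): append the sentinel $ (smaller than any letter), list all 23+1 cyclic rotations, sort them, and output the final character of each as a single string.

ege$dddeecgebggdeffcabgf

rank  rotation                  last
    0  $bgeddcdefffggeebedcgage  e
    1  age$bgeddcdefffggeebedcg  g
    2  bedcgage$bgeddcdefffggee  e
    3  bgeddcdefffggeebedcgage$  $
    4  cdefffggeebedcgage$bgedd  d
    5  cgage$bgeddcdefffggeebed  d
    6  dcdefffggeebedcgage$bged  d
    7  dcgage$bgeddcdefffggeebe  e
    8  ddcdefffggeebedcgage$bge  e
    9  defffggeebedcgage$bgeddc  c
   10  e$bgeddcdefffggeebedcgag  g
   11  ebedcgage$bgeddcdefffgge  e
   12  edcgage$bgeddcdefffggeeb  b
   13  eddcdefffggeebedcgage$bg  g
   14  eebedcgage$bgeddcdefffgg  g
   15  efffggeebedcgage$bgeddcd  d
   16  fffggeebedcgage$bgeddcde  e
   17  ffggeebedcgage$bgeddcdef  f
   18  fggeebedcgage$bgeddcdeff  f
   19  gage$bgeddcdefffggeebedc  c
   20  ge$bgeddcdefffggeebedcga  a
   21  geddcdefffggeebedcgage$b  b
   22  geebedcgage$bgeddcdefffg  g
   23  ggeebedcgage$bgeddcdefff  f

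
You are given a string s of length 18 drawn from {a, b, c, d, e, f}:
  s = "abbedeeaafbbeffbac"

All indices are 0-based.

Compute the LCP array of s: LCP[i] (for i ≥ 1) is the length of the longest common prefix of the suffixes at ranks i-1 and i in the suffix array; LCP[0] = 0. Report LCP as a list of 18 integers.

sorted suffixes:
  #0 SA[0]=7  'aafbbeffbac'
  #1 SA[1]=0  'abbedeeaafbbeffbac'
  #2 SA[2]=16  'ac'
  #3 SA[3]=8  'afbbeffbac'
  #4 SA[4]=15  'bac'
  #5 SA[5]=1  'bbedeeaafbbeffbac'
  #6 SA[6]=10  'bbeffbac'
  #7 SA[7]=2  'bedeeaafbbeffbac'
  #8 SA[8]=11  'beffbac'
  #9 SA[9]=17  'c'
  #10 SA[10]=4  'deeaafbbeffbac'
  #11 SA[11]=6  'eaafbbeffbac'
  #12 SA[12]=3  'edeeaafbbeffbac'
  #13 SA[13]=5  'eeaafbbeffbac'
  #14 SA[14]=12  'effbac'
  #15 SA[15]=14  'fbac'
  #16 SA[16]=9  'fbbeffbac'
  #17 SA[17]=13  'ffbac'

SA = [7, 0, 16, 8, 15, 1, 10, 2, 11, 17, 4, 6, 3, 5, 12, 14, 9, 13]
i: (SA[i-1],SA[i]) lcp shared
  1: (7,0) 1 'a'
  2: (0,16) 1 'a'
  3: (16,8) 1 'a'
  4: (8,15) 0 ''
  5: (15,1) 1 'b'
  6: (1,10) 3 'bbe'
  7: (10,2) 1 'b'
  8: (2,11) 2 'be'
  9: (11,17) 0 ''
  10: (17,4) 0 ''
  11: (4,6) 0 ''
  12: (6,3) 1 'e'
  13: (3,5) 1 'e'
  14: (5,12) 1 'e'
  15: (12,14) 0 ''
  16: (14,9) 2 'fb'
  17: (9,13) 1 'f'

[0, 1, 1, 1, 0, 1, 3, 1, 2, 0, 0, 0, 1, 1, 1, 0, 2, 1]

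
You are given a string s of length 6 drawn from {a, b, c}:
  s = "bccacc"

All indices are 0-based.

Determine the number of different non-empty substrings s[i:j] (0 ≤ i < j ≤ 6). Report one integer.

rank→(start, suffix):
  0 → (3, 'acc')
  1 → (0, 'bccacc')
  2 → (5, 'c')
  3 → (2, 'cacc')
  4 → (4, 'cc')
  5 → (1, 'ccacc')

SA = [3, 0, 5, 2, 4, 1]
i: (SA[i-1],SA[i]) lcp shared
  1: (3,0) 0 ''
  2: (0,5) 0 ''
  3: (5,2) 1 'c'
  4: (2,4) 1 'c'
  5: (4,1) 2 'cc'

n(n+1)/2 = 6·7/2 = 21
Σ LCP = 0 + 0 + 0 + 1 + 1 + 2 = 4
distinct = 21 − 4 = 17

17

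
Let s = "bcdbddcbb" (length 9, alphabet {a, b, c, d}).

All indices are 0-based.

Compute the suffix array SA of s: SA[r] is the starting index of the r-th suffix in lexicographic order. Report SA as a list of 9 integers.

[8, 7, 0, 3, 6, 1, 2, 5, 4]

sorted suffixes:
  #0 SA[0]=8  'b'
  #1 SA[1]=7  'bb'
  #2 SA[2]=0  'bcdbddcbb'
  #3 SA[3]=3  'bddcbb'
  #4 SA[4]=6  'cbb'
  #5 SA[5]=1  'cdbddcbb'
  #6 SA[6]=2  'dbddcbb'
  #7 SA[7]=5  'dcbb'
  #8 SA[8]=4  'ddcbb'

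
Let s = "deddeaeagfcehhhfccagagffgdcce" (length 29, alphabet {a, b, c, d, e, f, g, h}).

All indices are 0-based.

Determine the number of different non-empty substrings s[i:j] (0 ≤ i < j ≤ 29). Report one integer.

rank | idx | suffix
   0 |   5 | aeagfcehhhfccagagffgdcce
   1 |  18 | agagffgdcce
   2 |   7 | agfcehhhfccagagffgdcce
   3 |  20 | agffgdcce
   4 |  17 | cagagffgdcce
   5 |  16 | ccagagffgdcce
   6 |  26 | cce
   7 |  27 | ce
   8 |  10 | cehhhfccagagffgdcce
   9 |  25 | dcce
  10 |   2 | ddeaeagfcehhhfccagagffgdcce
  11 |   3 | deaeagfcehhhfccagagffgdcce
  12 |   0 | deddeaeagfcehhhfccagagffgdcce
  13 |  28 | e
  14 |   4 | eaeagfcehhhfccagagffgdcce
  15 |   6 | eagfcehhhfccagagffgdcce
  16 |   1 | eddeaeagfcehhhfccagagffgdcce
  17 |  11 | ehhhfccagagffgdcce
  18 |  15 | fccagagffgdcce
  19 |   9 | fcehhhfccagagffgdcce
  20 |  22 | ffgdcce
  21 |  23 | fgdcce
  22 |  19 | gagffgdcce
  23 |  24 | gdcce
  24 |   8 | gfcehhhfccagagffgdcce
  25 |  21 | gffgdcce
  26 |  14 | hfccagagffgdcce
  27 |  13 | hhfccagagffgdcce
  28 |  12 | hhhfccagagffgdcce

SA = [5, 18, 7, 20, 17, 16, 26, 27, 10, 25, 2, 3, 0, 28, 4, 6, 1, 11, 15, 9, 22, 23, 19, 24, 8, 21, 14, 13, 12]
i: (SA[i-1],SA[i]) lcp shared
  1: (5,18) 1 'a'
  2: (18,7) 2 'ag'
  3: (7,20) 3 'agf'
  4: (20,17) 0 ''
  5: (17,16) 1 'c'
  6: (16,26) 2 'cc'
  7: (26,27) 1 'c'
  8: (27,10) 2 'ce'
  9: (10,25) 0 ''
  10: (25,2) 1 'd'
  11: (2,3) 1 'd'
  12: (3,0) 2 'de'
  13: (0,28) 0 ''
  14: (28,4) 1 'e'
  15: (4,6) 2 'ea'
  16: (6,1) 1 'e'
  17: (1,11) 1 'e'
  18: (11,15) 0 ''
  19: (15,9) 2 'fc'
  20: (9,22) 1 'f'
  21: (22,23) 1 'f'
  22: (23,19) 0 ''
  23: (19,24) 1 'g'
  24: (24,8) 1 'g'
  25: (8,21) 2 'gf'
  26: (21,14) 0 ''
  27: (14,13) 1 'h'
  28: (13,12) 2 'hh'

n(n+1)/2 = 29·30/2 = 435
Σ LCP = 0 + 1 + 2 + 3 + 0 + 1 + 2 + 1 + 2 + 0 + 1 + 1 + 2 + 0 + 1 + 2 + 1 + 1 + 0 + 2 + 1 + 1 + 0 + 1 + 1 + 2 + 0 + 1 + 2 = 32
distinct = 435 − 32 = 403

403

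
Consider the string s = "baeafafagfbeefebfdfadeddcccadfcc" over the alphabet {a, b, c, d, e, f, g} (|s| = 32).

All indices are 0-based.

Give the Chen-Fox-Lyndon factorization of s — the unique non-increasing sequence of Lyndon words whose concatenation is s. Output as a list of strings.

["b", "aeafafagfbeefebfdf", "adeddcccadfcc"]

emit factor 1: 'b' (i=0, period=1)
emit factor 2: 'aeafafagfbeefebfdf' (i=1, period=18)
emit factor 3: 'adeddcccadfcc' (i=19, period=13)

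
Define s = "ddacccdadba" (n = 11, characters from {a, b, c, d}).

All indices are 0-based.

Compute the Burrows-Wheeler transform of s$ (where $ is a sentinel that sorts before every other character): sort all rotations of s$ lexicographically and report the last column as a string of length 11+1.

abdddaccdca$

rank  rotation      last
    0  $ddacccdadba  a
    1  a$ddacccdadb  b
    2  acccdadba$dd  d
    3  adba$ddacccd  d
    4  ba$ddacccdad  d
    5  cccdadba$dda  a
    6  ccdadba$ddac  c
    7  cdadba$ddacc  c
    8  dacccdadba$d  d
    9  dadba$ddaccc  c
   10  dba$ddacccda  a
   11  ddacccdadba$  $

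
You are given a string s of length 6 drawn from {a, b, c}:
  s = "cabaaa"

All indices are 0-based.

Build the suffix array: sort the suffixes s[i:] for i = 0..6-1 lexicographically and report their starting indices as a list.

sorted suffixes:
  #0 SA[0]=5  'a'
  #1 SA[1]=4  'aa'
  #2 SA[2]=3  'aaa'
  #3 SA[3]=1  'abaaa'
  #4 SA[4]=2  'baaa'
  #5 SA[5]=0  'cabaaa'

[5, 4, 3, 1, 2, 0]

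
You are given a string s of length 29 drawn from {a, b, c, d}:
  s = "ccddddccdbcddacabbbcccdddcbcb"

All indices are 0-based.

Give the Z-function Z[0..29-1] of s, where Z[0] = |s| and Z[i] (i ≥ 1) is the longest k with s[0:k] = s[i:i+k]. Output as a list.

[29, 1, 0, 0, 0, 0, 3, 1, 0, 0, 1, 0, 0, 0, 1, 0, 0, 0, 0, 2, 5, 1, 0, 0, 0, 1, 0, 1, 0]

Z[0]=29
i=1: fresh scan; Z[1]=1 extend→box=[1,2)
i=2: fresh scan; Z[2]=0
i=3: fresh scan; Z[3]=0
i=4: fresh scan; Z[4]=0
i=5: fresh scan; Z[5]=0
i=6: fresh scan; Z[6]=3 extend→box=[6,9)
i=7: min(r-i=2, Z[1]=1)=1; Z[7]=1
i=8: min(r-i=1, Z[2]=0)=0; Z[8]=0
i=9: fresh scan; Z[9]=0
i=10: fresh scan; Z[10]=1 extend→box=[10,11)
i=11: fresh scan; Z[11]=0
i=12: fresh scan; Z[12]=0
i=13: fresh scan; Z[13]=0
i=14: fresh scan; Z[14]=1 extend→box=[14,15)
i=15: fresh scan; Z[15]=0
i=16: fresh scan; Z[16]=0
i=17: fresh scan; Z[17]=0
i=18: fresh scan; Z[18]=0
i=19: fresh scan; Z[19]=2 extend→box=[19,21)
i=20: min(r-i=1, Z[1]=1)=1; Z[20]=5 extend→box=[20,25)
i=21: min(r-i=4, Z[1]=1)=1; Z[21]=1
i=22: min(r-i=3, Z[2]=0)=0; Z[22]=0
i=23: min(r-i=2, Z[3]=0)=0; Z[23]=0
i=24: min(r-i=1, Z[4]=0)=0; Z[24]=0
i=25: fresh scan; Z[25]=1 extend→box=[25,26)
i=26: fresh scan; Z[26]=0
i=27: fresh scan; Z[27]=1 extend→box=[27,28)
i=28: fresh scan; Z[28]=0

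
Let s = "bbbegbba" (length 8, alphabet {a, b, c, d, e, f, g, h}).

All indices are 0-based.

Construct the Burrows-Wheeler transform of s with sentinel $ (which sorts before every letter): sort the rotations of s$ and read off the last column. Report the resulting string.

rank  rotation   last
    0  $bbbegbba  a
    1  a$bbbegbb  b
    2  ba$bbbegb  b
    3  bba$bbbeg  g
    4  bbbegbba$  $
    5  bbegbba$b  b
    6  begbba$bb  b
    7  egbba$bbb  b
    8  gbba$bbbe  e

abbg$bbbe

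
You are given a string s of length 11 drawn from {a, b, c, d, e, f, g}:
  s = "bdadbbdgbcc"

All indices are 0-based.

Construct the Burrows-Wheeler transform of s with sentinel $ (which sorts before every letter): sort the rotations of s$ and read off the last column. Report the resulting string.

cddg$bcbbabd

rank  rotation      last
    0  $bdadbbdgbcc  c
    1  adbbdgbcc$bd  d
    2  bbdgbcc$bdad  d
    3  bcc$bdadbbdg  g
    4  bdadbbdgbcc$  $
    5  bdgbcc$bdadb  b
    6  c$bdadbbdgbc  c
    7  cc$bdadbbdgb  b
    8  dadbbdgbcc$b  b
    9  dbbdgbcc$bda  a
   10  dgbcc$bdadbb  b
   11  gbcc$bdadbbd  d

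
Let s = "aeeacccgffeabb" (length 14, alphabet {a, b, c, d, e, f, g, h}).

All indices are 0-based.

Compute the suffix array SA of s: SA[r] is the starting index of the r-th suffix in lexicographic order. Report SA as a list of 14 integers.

[11, 3, 0, 13, 12, 4, 5, 6, 10, 2, 1, 9, 8, 7]

rank→(start, suffix):
  0 → (11, 'abb')
  1 → (3, 'acccgffeabb')
  2 → (0, 'aeeacccgffeabb')
  3 → (13, 'b')
  4 → (12, 'bb')
  5 → (4, 'cccgffeabb')
  6 → (5, 'ccgffeabb')
  7 → (6, 'cgffeabb')
  8 → (10, 'eabb')
  9 → (2, 'eacccgffeabb')
  10 → (1, 'eeacccgffeabb')
  11 → (9, 'feabb')
  12 → (8, 'ffeabb')
  13 → (7, 'gffeabb')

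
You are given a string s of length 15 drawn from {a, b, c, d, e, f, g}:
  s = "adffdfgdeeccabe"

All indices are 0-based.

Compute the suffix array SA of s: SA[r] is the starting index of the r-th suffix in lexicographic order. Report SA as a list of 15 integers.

[12, 0, 13, 11, 10, 7, 1, 4, 14, 9, 8, 3, 2, 5, 6]

rank | idx | suffix
   0 |  12 | abe
   1 |   0 | adffdfgdeeccabe
   2 |  13 | be
   3 |  11 | cabe
   4 |  10 | ccabe
   5 |   7 | deeccabe
   6 |   1 | dffdfgdeeccabe
   7 |   4 | dfgdeeccabe
   8 |  14 | e
   9 |   9 | eccabe
  10 |   8 | eeccabe
  11 |   3 | fdfgdeeccabe
  12 |   2 | ffdfgdeeccabe
  13 |   5 | fgdeeccabe
  14 |   6 | gdeeccabe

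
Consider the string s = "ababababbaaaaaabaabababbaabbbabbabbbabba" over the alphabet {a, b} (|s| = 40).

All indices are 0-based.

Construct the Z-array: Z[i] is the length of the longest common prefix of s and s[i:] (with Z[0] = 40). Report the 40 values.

[40, 0, 6, 0, 4, 0, 2, 0, 0, 1, 1, 1, 1, 1, 3, 0, 1, 6, 0, 4, 0, 2, 0, 0, 1, 2, 0, 0, 0, 2, 0, 0, 2, 0, 0, 0, 2, 0, 0, 1]

Z[0]=40
i=1: fresh scan; Z[1]=0
i=2: fresh scan; Z[2]=6 extend→box=[2,8)
i=3: min(r-i=5, Z[1]=0)=0; Z[3]=0
i=4: min(r-i=4, Z[2]=6)=4; Z[4]=4
i=5: min(r-i=3, Z[3]=0)=0; Z[5]=0
i=6: min(r-i=2, Z[4]=4)=2; Z[6]=2
i=7: min(r-i=1, Z[5]=0)=0; Z[7]=0
i=8: fresh scan; Z[8]=0
i=9: fresh scan; Z[9]=1 extend→box=[9,10)
i=10: fresh scan; Z[10]=1 extend→box=[10,11)
i=11: fresh scan; Z[11]=1 extend→box=[11,12)
i=12: fresh scan; Z[12]=1 extend→box=[12,13)
i=13: fresh scan; Z[13]=1 extend→box=[13,14)
i=14: fresh scan; Z[14]=3 extend→box=[14,17)
i=15: min(r-i=2, Z[1]=0)=0; Z[15]=0
i=16: min(r-i=1, Z[2]=6)=1; Z[16]=1
i=17: fresh scan; Z[17]=6 extend→box=[17,23)
i=18: min(r-i=5, Z[1]=0)=0; Z[18]=0
i=19: min(r-i=4, Z[2]=6)=4; Z[19]=4
i=20: min(r-i=3, Z[3]=0)=0; Z[20]=0
i=21: min(r-i=2, Z[4]=4)=2; Z[21]=2
i=22: min(r-i=1, Z[5]=0)=0; Z[22]=0
i=23: fresh scan; Z[23]=0
i=24: fresh scan; Z[24]=1 extend→box=[24,25)
i=25: fresh scan; Z[25]=2 extend→box=[25,27)
i=26: min(r-i=1, Z[1]=0)=0; Z[26]=0
i=27: fresh scan; Z[27]=0
i=28: fresh scan; Z[28]=0
i=29: fresh scan; Z[29]=2 extend→box=[29,31)
i=30: min(r-i=1, Z[1]=0)=0; Z[30]=0
i=31: fresh scan; Z[31]=0
i=32: fresh scan; Z[32]=2 extend→box=[32,34)
i=33: min(r-i=1, Z[1]=0)=0; Z[33]=0
i=34: fresh scan; Z[34]=0
i=35: fresh scan; Z[35]=0
i=36: fresh scan; Z[36]=2 extend→box=[36,38)
i=37: min(r-i=1, Z[1]=0)=0; Z[37]=0
i=38: fresh scan; Z[38]=0
i=39: fresh scan; Z[39]=1 extend→box=[39,40)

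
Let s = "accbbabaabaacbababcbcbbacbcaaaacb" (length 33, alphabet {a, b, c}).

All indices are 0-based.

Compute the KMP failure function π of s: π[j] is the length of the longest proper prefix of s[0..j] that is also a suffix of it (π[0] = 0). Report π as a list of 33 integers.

[0, 0, 0, 0, 0, 1, 0, 1, 1, 0, 1, 1, 2, 0, 1, 0, 1, 0, 0, 0, 0, 0, 0, 1, 2, 0, 0, 1, 1, 1, 1, 2, 0]

π[0] = 0
j=1 s[j]='c': π[1]=0 (border '')
j=2 s[j]='c': π[2]=0 (border '')
j=3 s[j]='b': π[3]=0 (border '')
j=4 s[j]='b': π[4]=0 (border '')
j=5 s[j]='a': π[5]=1 (border 'a')
j=6 s[j]='b': k: 1→0; π[6]=0 (border '')
j=7 s[j]='a': π[7]=1 (border 'a')
j=8 s[j]='a': k: 1→0; π[8]=1 (border 'a')
j=9 s[j]='b': k: 1→0; π[9]=0 (border '')
j=10 s[j]='a': π[10]=1 (border 'a')
j=11 s[j]='a': k: 1→0; π[11]=1 (border 'a')
j=12 s[j]='c': π[12]=2 (border 'ac')
j=13 s[j]='b': k: 2→0; π[13]=0 (border '')
j=14 s[j]='a': π[14]=1 (border 'a')
j=15 s[j]='b': k: 1→0; π[15]=0 (border '')
j=16 s[j]='a': π[16]=1 (border 'a')
j=17 s[j]='b': k: 1→0; π[17]=0 (border '')
j=18 s[j]='c': π[18]=0 (border '')
j=19 s[j]='b': π[19]=0 (border '')
j=20 s[j]='c': π[20]=0 (border '')
j=21 s[j]='b': π[21]=0 (border '')
j=22 s[j]='b': π[22]=0 (border '')
j=23 s[j]='a': π[23]=1 (border 'a')
j=24 s[j]='c': π[24]=2 (border 'ac')
j=25 s[j]='b': k: 2→0; π[25]=0 (border '')
j=26 s[j]='c': π[26]=0 (border '')
j=27 s[j]='a': π[27]=1 (border 'a')
j=28 s[j]='a': k: 1→0; π[28]=1 (border 'a')
j=29 s[j]='a': k: 1→0; π[29]=1 (border 'a')
j=30 s[j]='a': k: 1→0; π[30]=1 (border 'a')
j=31 s[j]='c': π[31]=2 (border 'ac')
j=32 s[j]='b': k: 2→0; π[32]=0 (border '')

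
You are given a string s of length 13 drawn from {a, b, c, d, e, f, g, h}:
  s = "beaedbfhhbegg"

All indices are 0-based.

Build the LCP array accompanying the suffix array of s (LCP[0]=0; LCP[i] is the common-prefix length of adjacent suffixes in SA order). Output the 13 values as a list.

[0, 0, 2, 1, 0, 0, 1, 1, 0, 0, 1, 0, 1]

rank | idx | suffix
   0 |   2 | aedbfhhbegg
   1 |   0 | beaedbfhhbegg
   2 |   9 | begg
   3 |   5 | bfhhbegg
   4 |   4 | dbfhhbegg
   5 |   1 | eaedbfhhbegg
   6 |   3 | edbfhhbegg
   7 |  10 | egg
   8 |   6 | fhhbegg
   9 |  12 | g
  10 |  11 | gg
  11 |   8 | hbegg
  12 |   7 | hhbegg

SA = [2, 0, 9, 5, 4, 1, 3, 10, 6, 12, 11, 8, 7]
[i] adj suffixes → lcp
  [1] 2/0 → 0 ('')
  [2] 0/9 → 2 ('be')
  [3] 9/5 → 1 ('b')
  [4] 5/4 → 0 ('')
  [5] 4/1 → 0 ('')
  [6] 1/3 → 1 ('e')
  [7] 3/10 → 1 ('e')
  [8] 10/6 → 0 ('')
  [9] 6/12 → 0 ('')
  [10] 12/11 → 1 ('g')
  [11] 11/8 → 0 ('')
  [12] 8/7 → 1 ('h')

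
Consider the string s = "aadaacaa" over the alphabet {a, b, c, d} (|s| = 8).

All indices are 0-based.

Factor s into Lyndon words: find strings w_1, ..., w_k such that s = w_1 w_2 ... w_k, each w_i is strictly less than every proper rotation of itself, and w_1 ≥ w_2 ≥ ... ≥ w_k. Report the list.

["aad", "aac", "a", "a"]

emit factor 1: 'aad' (i=0, period=3)
emit factor 2: 'aac' (i=3, period=3)
emit factor 3: 'a' (i=6, period=1)
emit factor 4: 'a' (i=7, period=1)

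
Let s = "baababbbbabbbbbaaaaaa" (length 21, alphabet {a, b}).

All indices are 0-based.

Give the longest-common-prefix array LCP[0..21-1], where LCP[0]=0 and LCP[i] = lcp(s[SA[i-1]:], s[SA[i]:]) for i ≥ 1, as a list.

[0, 1, 2, 3, 4, 5, 2, 1, 2, 5, 0, 3, 2, 6, 1, 3, 2, 4, 3, 5, 4]

sorted suffixes:
  #0 SA[0]=20  'a'
  #1 SA[1]=19  'aa'
  #2 SA[2]=18  'aaa'
  #3 SA[3]=17  'aaaa'
  #4 SA[4]=16  'aaaaa'
  #5 SA[5]=15  'aaaaaa'
  #6 SA[6]=1  'aababbbbabbbbbaaaaaa'
  #7 SA[7]=2  'ababbbbabbbbbaaaaaa'
  #8 SA[8]=4  'abbbbabbbbbaaaaaa'
  #9 SA[9]=9  'abbbbbaaaaaa'
  #10 SA[10]=14  'baaaaaa'
  #11 SA[11]=0  'baababbbbabbbbbaaaaaa'
  #12 SA[12]=3  'babbbbabbbbbaaaaaa'
  #13 SA[13]=8  'babbbbbaaaaaa'
  #14 SA[14]=13  'bbaaaaaa'
  #15 SA[15]=7  'bbabbbbbaaaaaa'
  #16 SA[16]=12  'bbbaaaaaa'
  #17 SA[17]=6  'bbbabbbbbaaaaaa'
  #18 SA[18]=11  'bbbbaaaaaa'
  #19 SA[19]=5  'bbbbabbbbbaaaaaa'
  #20 SA[20]=10  'bbbbbaaaaaa'

SA = [20, 19, 18, 17, 16, 15, 1, 2, 4, 9, 14, 0, 3, 8, 13, 7, 12, 6, 11, 5, 10]
[i] adj suffixes → lcp
  [1] 20/19 → 1 ('a')
  [2] 19/18 → 2 ('aa')
  [3] 18/17 → 3 ('aaa')
  [4] 17/16 → 4 ('aaaa')
  [5] 16/15 → 5 ('aaaaa')
  [6] 15/1 → 2 ('aa')
  [7] 1/2 → 1 ('a')
  [8] 2/4 → 2 ('ab')
  [9] 4/9 → 5 ('abbbb')
  [10] 9/14 → 0 ('')
  [11] 14/0 → 3 ('baa')
  [12] 0/3 → 2 ('ba')
  [13] 3/8 → 6 ('babbbb')
  [14] 8/13 → 1 ('b')
  [15] 13/7 → 3 ('bba')
  [16] 7/12 → 2 ('bb')
  [17] 12/6 → 4 ('bbba')
  [18] 6/11 → 3 ('bbb')
  [19] 11/5 → 5 ('bbbba')
  [20] 5/10 → 4 ('bbbb')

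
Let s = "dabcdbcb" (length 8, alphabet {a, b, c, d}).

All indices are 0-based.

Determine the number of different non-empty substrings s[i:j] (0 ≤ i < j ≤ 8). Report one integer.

31

rank→(start, suffix):
  0 → (1, 'abcdbcb')
  1 → (7, 'b')
  2 → (5, 'bcb')
  3 → (2, 'bcdbcb')
  4 → (6, 'cb')
  5 → (3, 'cdbcb')
  6 → (0, 'dabcdbcb')
  7 → (4, 'dbcb')

SA = [1, 7, 5, 2, 6, 3, 0, 4]
rank  pair      lcp
   1  s[1:],s[7:]  0  ''
   2  s[7:],s[5:]  1  'b'
   3  s[5:],s[2:]  2  'bc'
   4  s[2:],s[6:]  0  ''
   5  s[6:],s[3:]  1  'c'
   6  s[3:],s[0:]  0  ''
   7  s[0:],s[4:]  1  'd'

n(n+1)/2 = 8·9/2 = 36
Σ LCP = 0 + 0 + 1 + 2 + 0 + 1 + 0 + 1 = 5
distinct = 36 − 5 = 31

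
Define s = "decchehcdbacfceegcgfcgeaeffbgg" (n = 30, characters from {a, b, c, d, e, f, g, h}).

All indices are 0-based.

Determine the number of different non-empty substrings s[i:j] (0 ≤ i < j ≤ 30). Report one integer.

441

sorted suffixes:
  #0 SA[0]=10  'acfceegcgfcgeaeffbgg'
  #1 SA[1]=23  'aeffbgg'
  #2 SA[2]=9  'bacfceegcgfcgeaeffbgg'
  #3 SA[3]=27  'bgg'
  #4 SA[4]=2  'cchehcdbacfceegcgfcgeaeffbgg'
  #5 SA[5]=7  'cdbacfceegcgfcgeaeffbgg'
  #6 SA[6]=13  'ceegcgfcgeaeffbgg'
  #7 SA[7]=11  'cfceegcgfcgeaeffbgg'
  #8 SA[8]=20  'cgeaeffbgg'
  #9 SA[9]=17  'cgfcgeaeffbgg'
  #10 SA[10]=3  'chehcdbacfceegcgfcgeaeffbgg'
  #11 SA[11]=8  'dbacfceegcgfcgeaeffbgg'
  #12 SA[12]=0  'decchehcdbacfceegcgfcgeaeffbgg'
  #13 SA[13]=22  'eaeffbgg'
  #14 SA[14]=1  'ecchehcdbacfceegcgfcgeaeffbgg'
  #15 SA[15]=14  'eegcgfcgeaeffbgg'
  #16 SA[16]=24  'effbgg'
  #17 SA[17]=15  'egcgfcgeaeffbgg'
  #18 SA[18]=5  'ehcdbacfceegcgfcgeaeffbgg'
  #19 SA[19]=26  'fbgg'
  #20 SA[20]=12  'fceegcgfcgeaeffbgg'
  #21 SA[21]=19  'fcgeaeffbgg'
  #22 SA[22]=25  'ffbgg'
  #23 SA[23]=29  'g'
  #24 SA[24]=16  'gcgfcgeaeffbgg'
  #25 SA[25]=21  'geaeffbgg'
  #26 SA[26]=18  'gfcgeaeffbgg'
  #27 SA[27]=28  'gg'
  #28 SA[28]=6  'hcdbacfceegcgfcgeaeffbgg'
  #29 SA[29]=4  'hehcdbacfceegcgfcgeaeffbgg'

SA = [10, 23, 9, 27, 2, 7, 13, 11, 20, 17, 3, 8, 0, 22, 1, 14, 24, 15, 5, 26, 12, 19, 25, 29, 16, 21, 18, 28, 6, 4]
[i] adj suffixes → lcp
  [1] 10/23 → 1 ('a')
  [2] 23/9 → 0 ('')
  [3] 9/27 → 1 ('b')
  [4] 27/2 → 0 ('')
  [5] 2/7 → 1 ('c')
  [6] 7/13 → 1 ('c')
  [7] 13/11 → 1 ('c')
  [8] 11/20 → 1 ('c')
  [9] 20/17 → 2 ('cg')
  [10] 17/3 → 1 ('c')
  [11] 3/8 → 0 ('')
  [12] 8/0 → 1 ('d')
  [13] 0/22 → 0 ('')
  [14] 22/1 → 1 ('e')
  [15] 1/14 → 1 ('e')
  [16] 14/24 → 1 ('e')
  [17] 24/15 → 1 ('e')
  [18] 15/5 → 1 ('e')
  [19] 5/26 → 0 ('')
  [20] 26/12 → 1 ('f')
  [21] 12/19 → 2 ('fc')
  [22] 19/25 → 1 ('f')
  [23] 25/29 → 0 ('')
  [24] 29/16 → 1 ('g')
  [25] 16/21 → 1 ('g')
  [26] 21/18 → 1 ('g')
  [27] 18/28 → 1 ('g')
  [28] 28/6 → 0 ('')
  [29] 6/4 → 1 ('h')

n(n+1)/2 = 30·31/2 = 465
Σ LCP = 0 + 1 + 0 + 1 + 0 + 1 + 1 + 1 + 1 + 2 + 1 + 0 + 1 + 0 + 1 + 1 + 1 + 1 + 1 + 0 + 1 + 2 + 1 + 0 + 1 + 1 + 1 + 1 + 0 + 1 = 24
distinct = 465 − 24 = 441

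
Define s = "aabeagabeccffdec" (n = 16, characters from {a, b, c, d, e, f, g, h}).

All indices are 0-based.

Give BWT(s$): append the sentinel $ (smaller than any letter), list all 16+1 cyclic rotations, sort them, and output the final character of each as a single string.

c$ageaaeecfbdbfca

rank  rotation           last
    0  $aabeagabeccffdec  c
    1  aabeagabeccffdec$  $
    2  abeagabeccffdec$a  a
    3  abeccffdec$aabeag  g
    4  agabeccffdec$aabe  e
    5  beagabeccffdec$aa  a
    6  beccffdec$aabeaga  a
    7  c$aabeagabeccffde  e
    8  ccffdec$aabeagabe  e
    9  cffdec$aabeagabec  c
   10  dec$aabeagabeccff  f
   11  eagabeccffdec$aab  b
   12  ec$aabeagabeccffd  d
   13  eccffdec$aabeagab  b
   14  fdec$aabeagabeccf  f
   15  ffdec$aabeagabecc  c
   16  gabeccffdec$aabea  a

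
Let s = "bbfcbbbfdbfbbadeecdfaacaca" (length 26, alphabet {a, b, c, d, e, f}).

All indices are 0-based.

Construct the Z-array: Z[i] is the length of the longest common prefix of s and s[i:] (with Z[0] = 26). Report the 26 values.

[26, 1, 0, 0, 2, 3, 1, 0, 0, 1, 0, 2, 1, 0, 0, 0, 0, 0, 0, 0, 0, 0, 0, 0, 0, 0]

Z[0]=26
i=1: i≥r, start 0; Z[1]=1 scan→box=[1,2)
i=2: i≥r, start 0; Z[2]=0
i=3: i≥r, start 0; Z[3]=0
i=4: i≥r, start 0; Z[4]=2 scan→box=[4,6)
i=5: min(r-i=1, Z[1]=1)=1; Z[5]=3 scan→box=[5,8)
i=6: min(r-i=2, Z[1]=1)=1; Z[6]=1
i=7: min(r-i=1, Z[2]=0)=0; Z[7]=0
i=8: i≥r, start 0; Z[8]=0
i=9: i≥r, start 0; Z[9]=1 scan→box=[9,10)
i=10: i≥r, start 0; Z[10]=0
i=11: i≥r, start 0; Z[11]=2 scan→box=[11,13)
i=12: min(r-i=1, Z[1]=1)=1; Z[12]=1
i=13: i≥r, start 0; Z[13]=0
i=14: i≥r, start 0; Z[14]=0
i=15: i≥r, start 0; Z[15]=0
i=16: i≥r, start 0; Z[16]=0
i=17: i≥r, start 0; Z[17]=0
i=18: i≥r, start 0; Z[18]=0
i=19: i≥r, start 0; Z[19]=0
i=20: i≥r, start 0; Z[20]=0
i=21: i≥r, start 0; Z[21]=0
i=22: i≥r, start 0; Z[22]=0
i=23: i≥r, start 0; Z[23]=0
i=24: i≥r, start 0; Z[24]=0
i=25: i≥r, start 0; Z[25]=0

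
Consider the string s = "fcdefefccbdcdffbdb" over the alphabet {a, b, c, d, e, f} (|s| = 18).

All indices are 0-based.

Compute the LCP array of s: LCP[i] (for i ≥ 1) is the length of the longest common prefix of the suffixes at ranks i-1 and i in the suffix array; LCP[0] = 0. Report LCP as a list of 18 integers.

[0, 1, 2, 0, 1, 1, 2, 0, 1, 1, 1, 0, 2, 0, 1, 2, 1, 1]

rank→(start, suffix):
  0 → (17, 'b')
  1 → (15, 'bdb')
  2 → (9, 'bdcdffbdb')
  3 → (8, 'cbdcdffbdb')
  4 → (7, 'ccbdcdffbdb')
  5 → (1, 'cdefefccbdcdffbdb')
  6 → (11, 'cdffbdb')
  7 → (16, 'db')
  8 → (10, 'dcdffbdb')
  9 → (2, 'defefccbdcdffbdb')
  10 → (12, 'dffbdb')
  11 → (5, 'efccbdcdffbdb')
  12 → (3, 'efefccbdcdffbdb')
  13 → (14, 'fbdb')
  14 → (6, 'fccbdcdffbdb')
  15 → (0, 'fcdefefccbdcdffbdb')
  16 → (4, 'fefccbdcdffbdb')
  17 → (13, 'ffbdb')

SA = [17, 15, 9, 8, 7, 1, 11, 16, 10, 2, 12, 5, 3, 14, 6, 0, 4, 13]
[i] adj suffixes → lcp
  [1] 17/15 → 1 ('b')
  [2] 15/9 → 2 ('bd')
  [3] 9/8 → 0 ('')
  [4] 8/7 → 1 ('c')
  [5] 7/1 → 1 ('c')
  [6] 1/11 → 2 ('cd')
  [7] 11/16 → 0 ('')
  [8] 16/10 → 1 ('d')
  [9] 10/2 → 1 ('d')
  [10] 2/12 → 1 ('d')
  [11] 12/5 → 0 ('')
  [12] 5/3 → 2 ('ef')
  [13] 3/14 → 0 ('')
  [14] 14/6 → 1 ('f')
  [15] 6/0 → 2 ('fc')
  [16] 0/4 → 1 ('f')
  [17] 4/13 → 1 ('f')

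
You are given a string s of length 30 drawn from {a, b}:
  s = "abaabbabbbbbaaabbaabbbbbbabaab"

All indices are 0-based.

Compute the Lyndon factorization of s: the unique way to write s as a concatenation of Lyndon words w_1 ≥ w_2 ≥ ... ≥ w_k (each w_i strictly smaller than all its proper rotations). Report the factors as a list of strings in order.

["ab", "aabbabbbbb", "aaabbaabbbbbbabaab"]

emit factor 1: 'ab' (i=0, period=2)
emit factor 2: 'aabbabbbbb' (i=2, period=10)
emit factor 3: 'aaabbaabbbbbbabaab' (i=12, period=18)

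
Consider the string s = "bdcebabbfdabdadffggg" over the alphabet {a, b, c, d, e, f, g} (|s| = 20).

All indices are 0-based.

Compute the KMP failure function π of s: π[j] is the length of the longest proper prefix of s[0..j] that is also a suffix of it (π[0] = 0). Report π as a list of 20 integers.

π[0] = 0
j=1 s[j]='d': π[1]=0 (border '')
j=2 s[j]='c': π[2]=0 (border '')
j=3 s[j]='e': π[3]=0 (border '')
j=4 s[j]='b': π[4]=1 (border 'b')
j=5 s[j]='a': k: 1→0; π[5]=0 (border '')
j=6 s[j]='b': π[6]=1 (border 'b')
j=7 s[j]='b': k: 1→0; π[7]=1 (border 'b')
j=8 s[j]='f': k: 1→0; π[8]=0 (border '')
j=9 s[j]='d': π[9]=0 (border '')
j=10 s[j]='a': π[10]=0 (border '')
j=11 s[j]='b': π[11]=1 (border 'b')
j=12 s[j]='d': π[12]=2 (border 'bd')
j=13 s[j]='a': k: 2→0; π[13]=0 (border '')
j=14 s[j]='d': π[14]=0 (border '')
j=15 s[j]='f': π[15]=0 (border '')
j=16 s[j]='f': π[16]=0 (border '')
j=17 s[j]='g': π[17]=0 (border '')
j=18 s[j]='g': π[18]=0 (border '')
j=19 s[j]='g': π[19]=0 (border '')

[0, 0, 0, 0, 1, 0, 1, 1, 0, 0, 0, 1, 2, 0, 0, 0, 0, 0, 0, 0]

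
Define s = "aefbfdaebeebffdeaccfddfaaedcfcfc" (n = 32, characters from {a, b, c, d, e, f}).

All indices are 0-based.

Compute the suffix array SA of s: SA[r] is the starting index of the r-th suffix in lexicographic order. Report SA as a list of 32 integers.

[23, 16, 6, 24, 0, 8, 3, 11, 31, 17, 29, 27, 18, 5, 26, 20, 14, 21, 15, 7, 10, 25, 9, 1, 22, 2, 30, 28, 4, 19, 13, 12]

sorted suffixes:
  #0 SA[0]=23  'aaedcfcfc'
  #1 SA[1]=16  'accfddfaaedcfcfc'
  #2 SA[2]=6  'aebeebffdeaccfddfaaedcfcfc'
  #3 SA[3]=24  'aedcfcfc'
  #4 SA[4]=0  'aefbfdaebeebffdeaccfddfaaedcfcfc'
  #5 SA[5]=8  'beebffdeaccfddfaaedcfcfc'
  #6 SA[6]=3  'bfdaebeebffdeaccfddfaaedcfcfc'
  #7 SA[7]=11  'bffdeaccfddfaaedcfcfc'
  #8 SA[8]=31  'c'
  #9 SA[9]=17  'ccfddfaaedcfcfc'
  #10 SA[10]=29  'cfc'
  #11 SA[11]=27  'cfcfc'
  #12 SA[12]=18  'cfddfaaedcfcfc'
  #13 SA[13]=5  'daebeebffdeaccfddfaaedcfcfc'
  #14 SA[14]=26  'dcfcfc'
  #15 SA[15]=20  'ddfaaedcfcfc'
  #16 SA[16]=14  'deaccfddfaaedcfcfc'
  #17 SA[17]=21  'dfaaedcfcfc'
  #18 SA[18]=15  'eaccfddfaaedcfcfc'
  #19 SA[19]=7  'ebeebffdeaccfddfaaedcfcfc'
  #20 SA[20]=10  'ebffdeaccfddfaaedcfcfc'
  #21 SA[21]=25  'edcfcfc'
  #22 SA[22]=9  'eebffdeaccfddfaaedcfcfc'
  #23 SA[23]=1  'efbfdaebeebffdeaccfddfaaedcfcfc'
  #24 SA[24]=22  'faaedcfcfc'
  #25 SA[25]=2  'fbfdaebeebffdeaccfddfaaedcfcfc'
  #26 SA[26]=30  'fc'
  #27 SA[27]=28  'fcfc'
  #28 SA[28]=4  'fdaebeebffdeaccfddfaaedcfcfc'
  #29 SA[29]=19  'fddfaaedcfcfc'
  #30 SA[30]=13  'fdeaccfddfaaedcfcfc'
  #31 SA[31]=12  'ffdeaccfddfaaedcfcfc'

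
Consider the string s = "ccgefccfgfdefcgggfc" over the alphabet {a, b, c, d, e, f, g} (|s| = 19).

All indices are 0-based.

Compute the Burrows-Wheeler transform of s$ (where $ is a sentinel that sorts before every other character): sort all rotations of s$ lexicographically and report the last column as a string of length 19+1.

cff$ccffgdgeegccgfgc

rank  rotation              last
    0  $ccgefccfgfdefcgggfc  c
    1  c$ccgefccfgfdefcgggf  f
    2  ccfgfdefcgggfc$ccgef  f
    3  ccgefccfgfdefcgggfc$  $
    4  cfgfdefcgggfc$ccgefc  c
    5  cgefccfgfdefcgggfc$c  c
    6  cgggfc$ccgefccfgfdef  f
    7  defcgggfc$ccgefccfgf  f
    8  efccfgfdefcgggfc$ccg  g
    9  efcgggfc$ccgefccfgfd  d
   10  fc$ccgefccfgfdefcggg  g
   11  fccfgfdefcgggfc$ccge  e
   12  fcgggfc$ccgefccfgfde  e
   13  fdefcgggfc$ccgefccfg  g
   14  fgfdefcgggfc$ccgefcc  c
   15  gefccfgfdefcgggfc$cc  c
   16  gfc$ccgefccfgfdefcgg  g
   17  gfdefcgggfc$ccgefccf  f
   18  ggfc$ccgefccfgfdefcg  g
   19  gggfc$ccgefccfgfdefc  c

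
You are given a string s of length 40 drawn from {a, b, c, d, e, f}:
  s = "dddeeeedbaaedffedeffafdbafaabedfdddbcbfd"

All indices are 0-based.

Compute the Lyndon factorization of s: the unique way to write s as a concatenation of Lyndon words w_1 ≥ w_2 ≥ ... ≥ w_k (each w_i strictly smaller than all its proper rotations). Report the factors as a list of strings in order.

emit factor 1: 'dddeeee' (i=0, period=7)
emit factor 2: 'd' (i=7, period=1)
emit factor 3: 'b' (i=8, period=1)
emit factor 4: 'aaedffedeffafdbaf' (i=9, period=17)
emit factor 5: 'aabedfdddbcbfd' (i=26, period=14)

["dddeeee", "d", "b", "aaedffedeffafdbaf", "aabedfdddbcbfd"]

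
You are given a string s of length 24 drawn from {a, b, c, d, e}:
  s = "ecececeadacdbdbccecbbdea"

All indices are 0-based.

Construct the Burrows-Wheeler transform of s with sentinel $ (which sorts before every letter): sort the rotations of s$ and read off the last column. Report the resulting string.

rank  rotation                   last
    0  $ecececeadacdbdbccecbbdea  a
    1  a$ecececeadacdbdbccecbbde  e
    2  acdbdbccecbbdea$ecececead  d
    3  adacdbdbccecbbdea$ececece  e
    4  bbdea$ecececeadacdbdbccec  c
    5  bccecbbdea$ecececeadacdbd  d
    6  bdbccecbbdea$ecececeadacd  d
    7  bdea$ecececeadacdbdbccecb  b
    8  cbbdea$ecececeadacdbdbcce  e
    9  ccecbbdea$ecececeadacdbdb  b
   10  cdbdbccecbbdea$ecececeada  a
   11  ceadacdbdbccecbbdea$ecece  e
   12  cecbbdea$ecececeadacdbdbc  c
   13  ceceadacdbdbccecbbdea$ece  e
   14  cececeadacdbdbccecbbdea$e  e
   15  dacdbdbccecbbdea$ecececea  a
   16  dbccecbbdea$ecececeadacdb  b
   17  dbdbccecbbdea$ecececeadac  c
   18  dea$ecececeadacdbdbccecbb  b
   19  ea$ecececeadacdbdbccecbbd  d
   20  eadacdbdbccecbbdea$ececec  c
   21  ecbbdea$ecececeadacdbdbcc  c
   22  eceadacdbdbccecbbdea$ecec  c
   23  ececeadacdbdbccecbbdea$ec  c
   24  ecececeadacdbdbccecbbdea$  $

aedecddbebaeceeabcbdcccc$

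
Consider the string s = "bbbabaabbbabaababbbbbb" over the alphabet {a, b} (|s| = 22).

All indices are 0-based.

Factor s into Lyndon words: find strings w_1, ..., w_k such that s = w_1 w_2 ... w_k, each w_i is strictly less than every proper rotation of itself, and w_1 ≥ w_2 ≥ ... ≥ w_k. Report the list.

emit factor 1: 'b' (i=0, period=1)
emit factor 2: 'b' (i=1, period=1)
emit factor 3: 'b' (i=2, period=1)
emit factor 4: 'ab' (i=3, period=2)
emit factor 5: 'aabbbab' (i=5, period=7)
emit factor 6: 'aababbbbbb' (i=12, period=10)

["b", "b", "b", "ab", "aabbbab", "aababbbbbb"]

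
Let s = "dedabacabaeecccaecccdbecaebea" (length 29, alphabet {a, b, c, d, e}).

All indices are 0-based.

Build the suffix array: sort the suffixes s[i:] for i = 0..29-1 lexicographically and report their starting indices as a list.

[28, 3, 7, 5, 24, 15, 9, 4, 8, 26, 21, 6, 23, 14, 13, 12, 17, 18, 19, 2, 20, 0, 27, 25, 22, 11, 16, 1, 10]

sorted suffixes:
  #0 SA[0]=28  'a'
  #1 SA[1]=3  'abacabaeecccaecccdbecaebea'
  #2 SA[2]=7  'abaeecccaecccdbecaebea'
  #3 SA[3]=5  'acabaeecccaecccdbecaebea'
  #4 SA[4]=24  'aebea'
  #5 SA[5]=15  'aecccdbecaebea'
  #6 SA[6]=9  'aeecccaecccdbecaebea'
  #7 SA[7]=4  'bacabaeecccaecccdbecaebea'
  #8 SA[8]=8  'baeecccaecccdbecaebea'
  #9 SA[9]=26  'bea'
  #10 SA[10]=21  'becaebea'
  #11 SA[11]=6  'cabaeecccaecccdbecaebea'
  #12 SA[12]=23  'caebea'
  #13 SA[13]=14  'caecccdbecaebea'
  #14 SA[14]=13  'ccaecccdbecaebea'
  #15 SA[15]=12  'cccaecccdbecaebea'
  #16 SA[16]=17  'cccdbecaebea'
  #17 SA[17]=18  'ccdbecaebea'
  #18 SA[18]=19  'cdbecaebea'
  #19 SA[19]=2  'dabacabaeecccaecccdbecaebea'
  #20 SA[20]=20  'dbecaebea'
  #21 SA[21]=0  'dedabacabaeecccaecccdbecaebea'
  #22 SA[22]=27  'ea'
  #23 SA[23]=25  'ebea'
  #24 SA[24]=22  'ecaebea'
  #25 SA[25]=11  'ecccaecccdbecaebea'
  #26 SA[26]=16  'ecccdbecaebea'
  #27 SA[27]=1  'edabacabaeecccaecccdbecaebea'
  #28 SA[28]=10  'eecccaecccdbecaebea'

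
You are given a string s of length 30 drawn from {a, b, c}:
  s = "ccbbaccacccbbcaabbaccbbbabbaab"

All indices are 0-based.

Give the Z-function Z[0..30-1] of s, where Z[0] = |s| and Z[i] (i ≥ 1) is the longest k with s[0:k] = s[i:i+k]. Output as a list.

Z[0]=30
i=1: outside box; Z[1]=1 extend→box=[1,2)
i=2: outside box; Z[2]=0
i=3: outside box; Z[3]=0
i=4: outside box; Z[4]=0
i=5: outside box; Z[5]=2 extend→box=[5,7)
i=6: min(r-i=1, Z[1]=1)=1; Z[6]=1
i=7: outside box; Z[7]=0
i=8: outside box; Z[8]=2 extend→box=[8,10)
i=9: min(r-i=1, Z[1]=1)=1; Z[9]=4 extend→box=[9,13)
i=10: min(r-i=3, Z[1]=1)=1; Z[10]=1
i=11: min(r-i=2, Z[2]=0)=0; Z[11]=0
i=12: min(r-i=1, Z[3]=0)=0; Z[12]=0
i=13: outside box; Z[13]=1 extend→box=[13,14)
i=14: outside box; Z[14]=0
i=15: outside box; Z[15]=0
i=16: outside box; Z[16]=0
i=17: outside box; Z[17]=0
i=18: outside box; Z[18]=0
i=19: outside box; Z[19]=4 extend→box=[19,23)
i=20: min(r-i=3, Z[1]=1)=1; Z[20]=1
i=21: min(r-i=2, Z[2]=0)=0; Z[21]=0
i=22: min(r-i=1, Z[3]=0)=0; Z[22]=0
i=23: outside box; Z[23]=0
i=24: outside box; Z[24]=0
i=25: outside box; Z[25]=0
i=26: outside box; Z[26]=0
i=27: outside box; Z[27]=0
i=28: outside box; Z[28]=0
i=29: outside box; Z[29]=0

[30, 1, 0, 0, 0, 2, 1, 0, 2, 4, 1, 0, 0, 1, 0, 0, 0, 0, 0, 4, 1, 0, 0, 0, 0, 0, 0, 0, 0, 0]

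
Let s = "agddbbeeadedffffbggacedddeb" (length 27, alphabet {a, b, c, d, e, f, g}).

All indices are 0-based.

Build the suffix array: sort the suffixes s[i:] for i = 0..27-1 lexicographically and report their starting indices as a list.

rank→(start, suffix):
  0 → (19, 'acedddeb')
  1 → (8, 'adedffffbggacedddeb')
  2 → (0, 'agddbbeeadedffffbggacedddeb')
  3 → (26, 'b')
  4 → (4, 'bbeeadedffffbggacedddeb')
  5 → (5, 'beeadedffffbggacedddeb')
  6 → (16, 'bggacedddeb')
  7 → (20, 'cedddeb')
  8 → (3, 'dbbeeadedffffbggacedddeb')
  9 → (2, 'ddbbeeadedffffbggacedddeb')
  10 → (22, 'dddeb')
  11 → (23, 'ddeb')
  12 → (24, 'deb')
  13 → (9, 'dedffffbggacedddeb')
  14 → (11, 'dffffbggacedddeb')
  15 → (7, 'eadedffffbggacedddeb')
  16 → (25, 'eb')
  17 → (21, 'edddeb')
  18 → (10, 'edffffbggacedddeb')
  19 → (6, 'eeadedffffbggacedddeb')
  20 → (15, 'fbggacedddeb')
  21 → (14, 'ffbggacedddeb')
  22 → (13, 'fffbggacedddeb')
  23 → (12, 'ffffbggacedddeb')
  24 → (18, 'gacedddeb')
  25 → (1, 'gddbbeeadedffffbggacedddeb')
  26 → (17, 'ggacedddeb')

[19, 8, 0, 26, 4, 5, 16, 20, 3, 2, 22, 23, 24, 9, 11, 7, 25, 21, 10, 6, 15, 14, 13, 12, 18, 1, 17]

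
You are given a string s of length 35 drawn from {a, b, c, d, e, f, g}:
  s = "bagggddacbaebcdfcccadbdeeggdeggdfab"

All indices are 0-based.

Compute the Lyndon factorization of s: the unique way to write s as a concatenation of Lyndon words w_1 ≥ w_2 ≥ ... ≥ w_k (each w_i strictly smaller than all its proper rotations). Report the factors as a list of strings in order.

["b", "agggdd", "acbaebcdfcccadbdeeggdeggdf", "ab"]

emit factor 1: 'b' (i=0, period=1)
emit factor 2: 'agggdd' (i=1, period=6)
emit factor 3: 'acbaebcdfcccadbdeeggdeggdf' (i=7, period=26)
emit factor 4: 'ab' (i=33, period=2)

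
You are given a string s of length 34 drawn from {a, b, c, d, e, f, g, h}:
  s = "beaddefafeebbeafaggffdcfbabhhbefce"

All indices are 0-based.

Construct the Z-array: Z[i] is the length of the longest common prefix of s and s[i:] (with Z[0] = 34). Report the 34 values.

Z[0]=34
i=1: fresh scan; Z[1]=0
i=2: fresh scan; Z[2]=0
i=3: fresh scan; Z[3]=0
i=4: fresh scan; Z[4]=0
i=5: fresh scan; Z[5]=0
i=6: fresh scan; Z[6]=0
i=7: fresh scan; Z[7]=0
i=8: fresh scan; Z[8]=0
i=9: fresh scan; Z[9]=0
i=10: fresh scan; Z[10]=0
i=11: fresh scan; Z[11]=1 grow→box=[11,12)
i=12: fresh scan; Z[12]=3 grow→box=[12,15)
i=13: min(r-i=2, Z[1]=0)=0; Z[13]=0
i=14: min(r-i=1, Z[2]=0)=0; Z[14]=0
i=15: fresh scan; Z[15]=0
i=16: fresh scan; Z[16]=0
i=17: fresh scan; Z[17]=0
i=18: fresh scan; Z[18]=0
i=19: fresh scan; Z[19]=0
i=20: fresh scan; Z[20]=0
i=21: fresh scan; Z[21]=0
i=22: fresh scan; Z[22]=0
i=23: fresh scan; Z[23]=0
i=24: fresh scan; Z[24]=1 grow→box=[24,25)
i=25: fresh scan; Z[25]=0
i=26: fresh scan; Z[26]=1 grow→box=[26,27)
i=27: fresh scan; Z[27]=0
i=28: fresh scan; Z[28]=0
i=29: fresh scan; Z[29]=2 grow→box=[29,31)
i=30: min(r-i=1, Z[1]=0)=0; Z[30]=0
i=31: fresh scan; Z[31]=0
i=32: fresh scan; Z[32]=0
i=33: fresh scan; Z[33]=0

[34, 0, 0, 0, 0, 0, 0, 0, 0, 0, 0, 1, 3, 0, 0, 0, 0, 0, 0, 0, 0, 0, 0, 0, 1, 0, 1, 0, 0, 2, 0, 0, 0, 0]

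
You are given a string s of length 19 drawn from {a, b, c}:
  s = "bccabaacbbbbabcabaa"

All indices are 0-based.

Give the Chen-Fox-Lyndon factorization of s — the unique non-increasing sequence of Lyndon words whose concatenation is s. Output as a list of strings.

emit factor 1: 'bcc' (i=0, period=3)
emit factor 2: 'ab' (i=3, period=2)
emit factor 3: 'aacbbbbabcab' (i=5, period=12)
emit factor 4: 'a' (i=17, period=1)
emit factor 5: 'a' (i=18, period=1)

["bcc", "ab", "aacbbbbabcab", "a", "a"]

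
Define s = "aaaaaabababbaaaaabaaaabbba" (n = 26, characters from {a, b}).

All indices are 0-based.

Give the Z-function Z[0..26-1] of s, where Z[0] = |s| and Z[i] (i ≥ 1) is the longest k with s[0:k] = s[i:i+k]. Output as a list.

[26, 5, 4, 3, 2, 1, 0, 1, 0, 1, 0, 0, 5, 4, 3, 2, 1, 0, 4, 3, 2, 1, 0, 0, 0, 1]

Z[0]=26
i=1: outside box; Z[1]=5 scan→box=[1,6)
i=2: min(r-i=4, Z[1]=5)=4; Z[2]=4
i=3: min(r-i=3, Z[2]=4)=3; Z[3]=3
i=4: min(r-i=2, Z[3]=3)=2; Z[4]=2
i=5: min(r-i=1, Z[4]=2)=1; Z[5]=1
i=6: outside box; Z[6]=0
i=7: outside box; Z[7]=1 scan→box=[7,8)
i=8: outside box; Z[8]=0
i=9: outside box; Z[9]=1 scan→box=[9,10)
i=10: outside box; Z[10]=0
i=11: outside box; Z[11]=0
i=12: outside box; Z[12]=5 scan→box=[12,17)
i=13: min(r-i=4, Z[1]=5)=4; Z[13]=4
i=14: min(r-i=3, Z[2]=4)=3; Z[14]=3
i=15: min(r-i=2, Z[3]=3)=2; Z[15]=2
i=16: min(r-i=1, Z[4]=2)=1; Z[16]=1
i=17: outside box; Z[17]=0
i=18: outside box; Z[18]=4 scan→box=[18,22)
i=19: min(r-i=3, Z[1]=5)=3; Z[19]=3
i=20: min(r-i=2, Z[2]=4)=2; Z[20]=2
i=21: min(r-i=1, Z[3]=3)=1; Z[21]=1
i=22: outside box; Z[22]=0
i=23: outside box; Z[23]=0
i=24: outside box; Z[24]=0
i=25: outside box; Z[25]=1 scan→box=[25,26)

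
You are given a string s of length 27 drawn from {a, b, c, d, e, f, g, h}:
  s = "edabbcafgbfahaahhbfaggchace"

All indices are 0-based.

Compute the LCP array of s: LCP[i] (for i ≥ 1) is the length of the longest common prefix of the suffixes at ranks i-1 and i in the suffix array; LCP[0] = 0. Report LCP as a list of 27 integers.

sorted suffixes:
  #0 SA[0]=13  'aahhbfaggchace'
  #1 SA[1]=2  'abbcafgbfahaahhbfaggchace'
  #2 SA[2]=24  'ace'
  #3 SA[3]=6  'afgbfahaahhbfaggchace'
  #4 SA[4]=19  'aggchace'
  #5 SA[5]=11  'ahaahhbfaggchace'
  #6 SA[6]=14  'ahhbfaggchace'
  #7 SA[7]=3  'bbcafgbfahaahhbfaggchace'
  #8 SA[8]=4  'bcafgbfahaahhbfaggchace'
  #9 SA[9]=17  'bfaggchace'
  #10 SA[10]=9  'bfahaahhbfaggchace'
  #11 SA[11]=5  'cafgbfahaahhbfaggchace'
  #12 SA[12]=25  'ce'
  #13 SA[13]=22  'chace'
  #14 SA[14]=1  'dabbcafgbfahaahhbfaggchace'
  #15 SA[15]=26  'e'
  #16 SA[16]=0  'edabbcafgbfahaahhbfaggchace'
  #17 SA[17]=18  'faggchace'
  #18 SA[18]=10  'fahaahhbfaggchace'
  #19 SA[19]=7  'fgbfahaahhbfaggchace'
  #20 SA[20]=8  'gbfahaahhbfaggchace'
  #21 SA[21]=21  'gchace'
  #22 SA[22]=20  'ggchace'
  #23 SA[23]=12  'haahhbfaggchace'
  #24 SA[24]=23  'hace'
  #25 SA[25]=16  'hbfaggchace'
  #26 SA[26]=15  'hhbfaggchace'

SA = [13, 2, 24, 6, 19, 11, 14, 3, 4, 17, 9, 5, 25, 22, 1, 26, 0, 18, 10, 7, 8, 21, 20, 12, 23, 16, 15]
i: (SA[i-1],SA[i]) lcp shared
  1: (13,2) 1 'a'
  2: (2,24) 1 'a'
  3: (24,6) 1 'a'
  4: (6,19) 1 'a'
  5: (19,11) 1 'a'
  6: (11,14) 2 'ah'
  7: (14,3) 0 ''
  8: (3,4) 1 'b'
  9: (4,17) 1 'b'
  10: (17,9) 3 'bfa'
  11: (9,5) 0 ''
  12: (5,25) 1 'c'
  13: (25,22) 1 'c'
  14: (22,1) 0 ''
  15: (1,26) 0 ''
  16: (26,0) 1 'e'
  17: (0,18) 0 ''
  18: (18,10) 2 'fa'
  19: (10,7) 1 'f'
  20: (7,8) 0 ''
  21: (8,21) 1 'g'
  22: (21,20) 1 'g'
  23: (20,12) 0 ''
  24: (12,23) 2 'ha'
  25: (23,16) 1 'h'
  26: (16,15) 1 'h'

[0, 1, 1, 1, 1, 1, 2, 0, 1, 1, 3, 0, 1, 1, 0, 0, 1, 0, 2, 1, 0, 1, 1, 0, 2, 1, 1]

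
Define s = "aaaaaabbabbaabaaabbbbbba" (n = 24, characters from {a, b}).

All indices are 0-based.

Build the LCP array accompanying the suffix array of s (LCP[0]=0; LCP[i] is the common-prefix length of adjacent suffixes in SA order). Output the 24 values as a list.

sorted suffixes:
  #0 SA[0]=23  'a'
  #1 SA[1]=0  'aaaaaabbabbaabaaabbbbbba'
  #2 SA[2]=1  'aaaaabbabbaabaaabbbbbba'
  #3 SA[3]=2  'aaaabbabbaabaaabbbbbba'
  #4 SA[4]=3  'aaabbabbaabaaabbbbbba'
  #5 SA[5]=14  'aaabbbbbba'
  #6 SA[6]=11  'aabaaabbbbbba'
  #7 SA[7]=4  'aabbabbaabaaabbbbbba'
  #8 SA[8]=15  'aabbbbbba'
  #9 SA[9]=12  'abaaabbbbbba'
  #10 SA[10]=8  'abbaabaaabbbbbba'
  #11 SA[11]=5  'abbabbaabaaabbbbbba'
  #12 SA[12]=16  'abbbbbba'
  #13 SA[13]=22  'ba'
  #14 SA[14]=13  'baaabbbbbba'
  #15 SA[15]=10  'baabaaabbbbbba'
  #16 SA[16]=7  'babbaabaaabbbbbba'
  #17 SA[17]=21  'bba'
  #18 SA[18]=9  'bbaabaaabbbbbba'
  #19 SA[19]=6  'bbabbaabaaabbbbbba'
  #20 SA[20]=20  'bbba'
  #21 SA[21]=19  'bbbba'
  #22 SA[22]=18  'bbbbba'
  #23 SA[23]=17  'bbbbbba'

SA = [23, 0, 1, 2, 3, 14, 11, 4, 15, 12, 8, 5, 16, 22, 13, 10, 7, 21, 9, 6, 20, 19, 18, 17]
i: (SA[i-1],SA[i]) lcp shared
  1: (23,0) 1 'a'
  2: (0,1) 5 'aaaaa'
  3: (1,2) 4 'aaaa'
  4: (2,3) 3 'aaa'
  5: (3,14) 5 'aaabb'
  6: (14,11) 2 'aa'
  7: (11,4) 3 'aab'
  8: (4,15) 4 'aabb'
  9: (15,12) 1 'a'
  10: (12,8) 2 'ab'
  11: (8,5) 4 'abba'
  12: (5,16) 3 'abb'
  13: (16,22) 0 ''
  14: (22,13) 2 'ba'
  15: (13,10) 3 'baa'
  16: (10,7) 2 'ba'
  17: (7,21) 1 'b'
  18: (21,9) 3 'bba'
  19: (9,6) 3 'bba'
  20: (6,20) 2 'bb'
  21: (20,19) 3 'bbb'
  22: (19,18) 4 'bbbb'
  23: (18,17) 5 'bbbbb'

[0, 1, 5, 4, 3, 5, 2, 3, 4, 1, 2, 4, 3, 0, 2, 3, 2, 1, 3, 3, 2, 3, 4, 5]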